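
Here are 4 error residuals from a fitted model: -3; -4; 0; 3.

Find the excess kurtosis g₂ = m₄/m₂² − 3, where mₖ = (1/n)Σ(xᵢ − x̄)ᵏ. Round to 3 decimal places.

x̄ = -1.0000
Σ(xᵢ − x̄)² = 30.0000 ⇒ m₂ = 7.50000
Σ(xᵢ − x̄)⁴ = 354.0000 ⇒ m₄ = 88.50000
m₂² = 56.25000
g₂ = m₄/m₂² − 3 = 1.57333 − 3 ≈ -1.427

-1.427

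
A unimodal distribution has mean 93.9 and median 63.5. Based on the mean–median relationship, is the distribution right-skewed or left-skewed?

mean − median = 93.9 − 63.5 = 30.4
mean > median ⇒ the longer tail is on the right ⇒ right-skewed (positively skewed).

right-skewed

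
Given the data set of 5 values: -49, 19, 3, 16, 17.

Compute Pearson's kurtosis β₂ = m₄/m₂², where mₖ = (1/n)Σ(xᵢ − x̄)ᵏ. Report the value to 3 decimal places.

x̄ = 1.2000
Σ(xᵢ − x̄)² = 3308.8000 ⇒ m₂ = 661.76000
Σ(xᵢ − x̄)⁴ = 6561298.3360 ⇒ m₄ = 1312259.66720
m₂² = 437926.29760
β₂ = m₄/m₂² = 1312259.66720 / 437926.29760 ≈ 2.997

2.997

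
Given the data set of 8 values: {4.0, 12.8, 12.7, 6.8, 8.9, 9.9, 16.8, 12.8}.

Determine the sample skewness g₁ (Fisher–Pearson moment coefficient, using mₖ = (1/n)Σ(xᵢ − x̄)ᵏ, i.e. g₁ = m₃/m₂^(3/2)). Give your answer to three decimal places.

-0.173

x̄ = (4.0 + 12.8 + 12.7 + 6.8 + 8.9 + 9.9 + 16.8 + 12.8) / 8 = 10.5875
deviations (xᵢ − x̄): -6.5875, 2.2125, 2.1125, -3.7875, -1.6875, -0.6875, 6.2125, 2.2125
Σ(xᵢ − x̄)² = 113.9088 ⇒ m₂ = 113.9088/8 = 14.23859
Σ(xᵢ − x̄)³ = -74.4674 ⇒ m₃ = -74.4674/8 = -9.30843
m₂^(3/2) = 14.23859^(1.5) = 53.72800
g₁ = m₃ / m₂^(3/2) = -9.30843 / 53.72800 ≈ -0.173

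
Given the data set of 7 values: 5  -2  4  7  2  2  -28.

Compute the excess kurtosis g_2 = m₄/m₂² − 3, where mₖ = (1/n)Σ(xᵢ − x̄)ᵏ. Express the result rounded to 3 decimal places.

1.665

x̄ = -1.4286
Σ(xᵢ − x̄)² = 871.7143 ⇒ m₂ = 124.53061
Σ(xᵢ − x̄)⁴ = 506393.2303 ⇒ m₄ = 72341.89005
m₂² = 15507.87339
g_2 = m₄/m₂² − 3 = 4.66485 − 3 ≈ 1.665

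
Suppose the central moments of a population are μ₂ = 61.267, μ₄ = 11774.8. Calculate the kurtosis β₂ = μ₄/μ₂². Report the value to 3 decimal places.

μ₂² = 61.267² = 3753.64529
μ₄/μ₂² = 11774.8 / 3753.64529 = 3.13690
β₂ ≈ 3.137

3.137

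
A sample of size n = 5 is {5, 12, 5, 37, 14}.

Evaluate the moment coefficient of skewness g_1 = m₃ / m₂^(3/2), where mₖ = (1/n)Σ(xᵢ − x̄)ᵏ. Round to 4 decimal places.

1.1581

x̄ = (5 + 12 + 5 + 37 + 14) / 5 = 14.6000
deviations (xᵢ − x̄): -9.6000, -2.6000, -9.6000, 22.4000, -0.6000
Σ(xᵢ − x̄)² = 693.2000 ⇒ m₂ = 693.2000/5 = 138.64000
Σ(xᵢ − x̄)³ = 9452.1600 ⇒ m₃ = 9452.1600/5 = 1890.43200
m₂^(3/2) = 138.64000^(1.5) = 1632.42345
g_1 = m₃ / m₂^(3/2) = 1890.43200 / 1632.42345 ≈ 1.1581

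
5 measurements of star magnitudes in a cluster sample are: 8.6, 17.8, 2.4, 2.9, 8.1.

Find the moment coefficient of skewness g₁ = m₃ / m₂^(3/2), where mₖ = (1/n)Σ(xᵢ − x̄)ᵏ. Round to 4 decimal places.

x̄ = (8.6 + 17.8 + 2.4 + 2.9 + 8.1) / 5 = 7.9600
deviations (xᵢ − x̄): 0.6400, 9.8400, -5.5600, -5.0600, 0.1400
Σ(xᵢ − x̄)² = 153.7720 ⇒ m₂ = 153.7720/5 = 30.75440
Σ(xᵢ − x̄)³ = 651.5950 ⇒ m₃ = 651.5950/5 = 130.31899
m₂^(3/2) = 30.75440^(1.5) = 170.55360
g₁ = m₃ / m₂^(3/2) = 130.31899 / 170.55360 ≈ 0.7641

0.7641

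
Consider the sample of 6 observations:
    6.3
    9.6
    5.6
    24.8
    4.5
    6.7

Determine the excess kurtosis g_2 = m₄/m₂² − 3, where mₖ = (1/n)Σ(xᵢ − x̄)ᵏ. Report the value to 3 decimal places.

x̄ = 9.5833
Σ(xᵢ − x̄)² = 292.3483 ⇒ m₂ = 48.72472
Σ(xᵢ − x̄)⁴ = 54718.7979 ⇒ m₄ = 9119.79965
m₂² = 2374.09856
g_2 = m₄/m₂² − 3 = 3.84137 − 3 ≈ 0.841

0.841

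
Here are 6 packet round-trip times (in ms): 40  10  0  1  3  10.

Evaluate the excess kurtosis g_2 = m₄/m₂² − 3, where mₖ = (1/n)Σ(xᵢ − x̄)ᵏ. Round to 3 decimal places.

0.614

x̄ = 10.6667
Σ(xᵢ − x̄)² = 1127.3333 ⇒ m₂ = 187.88889
Σ(xᵢ − x̄)⁴ = 765497.1111 ⇒ m₄ = 127582.85185
m₂² = 35302.23457
g_2 = m₄/m₂² − 3 = 3.61402 − 3 ≈ 0.614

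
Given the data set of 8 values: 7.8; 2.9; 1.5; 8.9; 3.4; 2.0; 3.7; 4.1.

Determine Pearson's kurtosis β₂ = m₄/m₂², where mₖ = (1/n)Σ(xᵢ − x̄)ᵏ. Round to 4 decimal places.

2.2568

x̄ = 4.2875
Σ(xᵢ − x̄)² = 49.7088 ⇒ m₂ = 6.21359
Σ(xᵢ − x̄)⁴ = 697.0531 ⇒ m₄ = 87.13163
m₂² = 38.60875
β₂ = m₄/m₂² = 87.13163 / 38.60875 ≈ 2.2568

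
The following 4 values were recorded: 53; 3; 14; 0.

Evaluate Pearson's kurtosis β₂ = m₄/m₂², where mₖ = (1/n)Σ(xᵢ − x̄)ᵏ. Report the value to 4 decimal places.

2.1576

x̄ = 17.5000
Σ(xᵢ − x̄)² = 1789.0000 ⇒ m₂ = 447.25000
Σ(xᵢ − x̄)⁴ = 1726374.2500 ⇒ m₄ = 431593.56250
m₂² = 200032.56250
β₂ = m₄/m₂² = 431593.56250 / 200032.56250 ≈ 2.1576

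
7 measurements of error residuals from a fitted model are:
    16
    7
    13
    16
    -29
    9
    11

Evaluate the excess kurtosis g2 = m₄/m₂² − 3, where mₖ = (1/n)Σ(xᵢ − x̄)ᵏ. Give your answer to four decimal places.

1.7565

x̄ = 6.1429
Σ(xᵢ − x̄)² = 1508.8571 ⇒ m₂ = 215.55102
Σ(xᵢ − x̄)⁴ = 1546991.4810 ⇒ m₄ = 220998.78301
m₂² = 46462.24240
g2 = m₄/m₂² − 3 = 4.75652 − 3 ≈ 1.7565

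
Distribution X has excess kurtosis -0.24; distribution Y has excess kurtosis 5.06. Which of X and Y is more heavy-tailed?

Higher excess kurtosis ⇒ heavier tails relative to the normal distribution.
-0.24 vs 5.06: the larger is 5.06, so Y has heavier tails. (Y is leptokurtic — heavier-than-normal tails; the other is platykurtic.)

Y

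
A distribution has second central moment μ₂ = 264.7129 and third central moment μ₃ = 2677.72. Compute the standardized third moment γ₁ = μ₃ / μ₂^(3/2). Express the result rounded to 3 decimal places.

0.622

σ = √μ₂ = √264.7129 = 16.27000
σ³ = μ₂^(3/2) = 4306.87888
γ₁ = μ₃/σ³ = 2677.72 / 4306.87888 ≈ 0.622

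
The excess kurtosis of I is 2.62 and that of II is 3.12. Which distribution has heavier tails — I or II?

II

Higher excess kurtosis ⇒ heavier tails relative to the normal distribution.
2.62 vs 3.12: the larger is 3.12, so II has heavier tails.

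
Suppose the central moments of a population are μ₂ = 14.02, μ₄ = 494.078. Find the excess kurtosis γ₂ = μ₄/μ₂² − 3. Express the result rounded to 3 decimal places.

-0.486

μ₂² = 14.02² = 196.56040
μ₄/μ₂² = 494.078 / 196.56040 = 2.51362
γ₂ = 2.51362 − 3 ≈ -0.486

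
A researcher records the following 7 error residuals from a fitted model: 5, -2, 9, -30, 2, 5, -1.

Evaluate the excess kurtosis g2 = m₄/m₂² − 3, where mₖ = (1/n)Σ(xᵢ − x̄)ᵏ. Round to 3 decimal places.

x̄ = -1.7143
Σ(xᵢ − x̄)² = 1019.4286 ⇒ m₂ = 145.63265
Σ(xᵢ − x̄)⁴ = 657564.0233 ⇒ m₄ = 93937.71762
m₂² = 21208.86964
g2 = m₄/m₂² − 3 = 4.42917 − 3 ≈ 1.429

1.429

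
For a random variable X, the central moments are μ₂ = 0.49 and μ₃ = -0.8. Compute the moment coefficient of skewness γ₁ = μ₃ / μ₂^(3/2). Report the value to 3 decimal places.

σ = √μ₂ = √0.49 = 0.70000
σ³ = μ₂^(3/2) = 0.34300
γ₁ = μ₃/σ³ = -0.8 / 0.34300 ≈ -2.332

-2.332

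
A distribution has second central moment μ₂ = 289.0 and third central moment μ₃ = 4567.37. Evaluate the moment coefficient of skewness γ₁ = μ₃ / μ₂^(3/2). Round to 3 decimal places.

σ = √μ₂ = √289.0 = 17.00000
σ³ = μ₂^(3/2) = 4913.00000
γ₁ = μ₃/σ³ = 4567.37 / 4913.00000 ≈ 0.930

0.930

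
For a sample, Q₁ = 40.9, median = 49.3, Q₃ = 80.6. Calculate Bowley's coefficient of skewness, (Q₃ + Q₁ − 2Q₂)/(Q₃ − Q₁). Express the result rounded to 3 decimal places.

numerator: Q₃ + Q₁ − 2Q₂ = 80.6 + 40.9 − 2×49.3 = 22.9000
denominator: Q₃ − Q₁ = 80.6 − 40.9 = 39.7000
Bowley skewness = 22.9000 / 39.7000 ≈ 0.577

0.577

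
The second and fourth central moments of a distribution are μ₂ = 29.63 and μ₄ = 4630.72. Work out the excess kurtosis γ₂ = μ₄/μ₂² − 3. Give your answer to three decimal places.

2.275

μ₂² = 29.63² = 877.93690
μ₄/μ₂² = 4630.72 / 877.93690 = 5.27455
γ₂ = 5.27455 − 3 ≈ 2.275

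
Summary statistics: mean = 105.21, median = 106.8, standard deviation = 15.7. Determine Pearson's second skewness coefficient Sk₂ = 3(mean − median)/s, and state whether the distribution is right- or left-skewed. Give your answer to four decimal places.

-0.3038, left-skewed

Sk₂ = 3(105.21 − 106.8) / 15.7 = 3 × -1.5900 / 15.7
    = -4.7700 / 15.7 ≈ -0.3038
Sk₂ < 0 ⇒ mean < median ⇒ left-skewed (negative skew).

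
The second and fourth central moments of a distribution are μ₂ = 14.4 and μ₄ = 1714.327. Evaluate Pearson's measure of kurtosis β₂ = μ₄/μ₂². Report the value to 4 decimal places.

μ₂² = 14.4² = 207.36000
μ₄/μ₂² = 1714.327 / 207.36000 = 8.26739
β₂ ≈ 8.2674

8.2674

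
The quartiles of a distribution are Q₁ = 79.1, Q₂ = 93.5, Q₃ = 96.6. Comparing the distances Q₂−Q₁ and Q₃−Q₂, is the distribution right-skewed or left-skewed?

left-skewed

Q₂ − Q₁ = 14.4;  Q₃ − Q₂ = 3.1
Q₂ − Q₁ > Q₃ − Q₂ ⇒ the lower half is more spread out ⇒ left-skewed.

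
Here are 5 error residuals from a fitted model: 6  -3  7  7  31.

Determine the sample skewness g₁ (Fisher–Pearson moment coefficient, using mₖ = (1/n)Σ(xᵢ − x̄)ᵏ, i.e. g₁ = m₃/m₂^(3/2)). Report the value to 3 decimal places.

1.058

x̄ = (6 - 3 + 7 + 7 + 31) / 5 = 9.6000
deviations (xᵢ − x̄): -3.6000, -12.6000, -2.6000, -2.6000, 21.4000
Σ(xᵢ − x̄)² = 643.2000 ⇒ m₂ = 643.2000/5 = 128.64000
Σ(xᵢ − x̄)³ = 7718.1600 ⇒ m₃ = 7718.1600/5 = 1543.63200
m₂^(3/2) = 128.64000^(1.5) = 1459.02941
g₁ = m₃ / m₂^(3/2) = 1543.63200 / 1459.02941 ≈ 1.058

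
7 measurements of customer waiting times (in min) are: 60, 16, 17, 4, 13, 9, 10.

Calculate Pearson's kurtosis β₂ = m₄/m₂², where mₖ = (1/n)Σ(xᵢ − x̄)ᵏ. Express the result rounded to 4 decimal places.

4.6800

x̄ = 18.4286
Σ(xᵢ − x̄)² = 2133.7143 ⇒ m₂ = 304.81633
Σ(xᵢ − x̄)⁴ = 3043816.2915 ⇒ m₄ = 434830.89879
m₂² = 92912.99292
β₂ = m₄/m₂² = 434830.89879 / 92912.99292 ≈ 4.6800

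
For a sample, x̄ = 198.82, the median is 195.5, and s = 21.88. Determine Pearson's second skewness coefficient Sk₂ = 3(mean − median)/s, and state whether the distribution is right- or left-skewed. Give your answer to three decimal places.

0.455, right-skewed

Sk₂ = 3(198.82 − 195.5) / 21.88 = 3 × 3.3200 / 21.88
    = 9.9600 / 21.88 ≈ 0.455
Sk₂ > 0 ⇒ mean > median ⇒ right-skewed (positive skew).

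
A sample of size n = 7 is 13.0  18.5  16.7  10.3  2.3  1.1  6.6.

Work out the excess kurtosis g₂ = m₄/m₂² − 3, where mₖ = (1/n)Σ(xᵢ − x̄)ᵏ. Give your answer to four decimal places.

x̄ = 9.7857
Σ(xᵢ − x̄)² = 275.9686 ⇒ m₂ = 39.42408
Σ(xᵢ − x̄)⁴ = 17093.5144 ⇒ m₄ = 2441.93062
m₂² = 1554.25821
g₂ = m₄/m₂² − 3 = 1.57112 − 3 ≈ -1.4289

-1.4289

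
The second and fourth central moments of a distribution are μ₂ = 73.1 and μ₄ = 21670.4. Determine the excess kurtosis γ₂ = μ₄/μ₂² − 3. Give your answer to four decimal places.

μ₂² = 73.1² = 5343.61000
μ₄/μ₂² = 21670.4 / 5343.61000 = 4.05539
γ₂ = 4.05539 − 3 ≈ 1.0554

1.0554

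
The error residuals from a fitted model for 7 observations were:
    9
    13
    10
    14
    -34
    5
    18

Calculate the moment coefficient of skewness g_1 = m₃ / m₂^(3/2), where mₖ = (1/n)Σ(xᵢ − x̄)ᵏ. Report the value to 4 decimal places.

-1.8134

x̄ = (9 + 13 + 10 + 14 - 34 + 5 + 18) / 7 = 5.0000
deviations (xᵢ − x̄): 4.0000, 8.0000, 5.0000, 9.0000, -39.0000, 0.0000, 13.0000
Σ(xᵢ − x̄)² = 1876.0000 ⇒ m₂ = 1876.0000/7 = 268.00000
Σ(xᵢ − x̄)³ = -55692.0000 ⇒ m₃ = -55692.0000/7 = -7956.00000
m₂^(3/2) = 268.00000^(1.5) = 4387.34909
g_1 = m₃ / m₂^(3/2) = -7956.00000 / 4387.34909 ≈ -1.8134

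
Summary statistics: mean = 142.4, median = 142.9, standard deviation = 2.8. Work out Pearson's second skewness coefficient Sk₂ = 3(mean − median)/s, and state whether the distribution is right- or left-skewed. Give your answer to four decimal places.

-0.5357, left-skewed

Sk₂ = 3(142.4 − 142.9) / 2.8 = 3 × -0.5000 / 2.8
    = -1.5000 / 2.8 ≈ -0.5357
Sk₂ < 0 ⇒ mean < median ⇒ left-skewed (negative skew).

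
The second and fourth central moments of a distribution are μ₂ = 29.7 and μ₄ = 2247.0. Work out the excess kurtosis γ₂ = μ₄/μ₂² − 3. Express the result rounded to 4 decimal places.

-0.4526

μ₂² = 29.7² = 882.09000
μ₄/μ₂² = 2247.0 / 882.09000 = 2.54736
γ₂ = 2.54736 − 3 ≈ -0.4526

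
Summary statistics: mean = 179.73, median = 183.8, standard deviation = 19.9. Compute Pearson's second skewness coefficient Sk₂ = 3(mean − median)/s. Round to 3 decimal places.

Sk₂ = 3(179.73 − 183.8) / 19.9 = 3 × -4.0700 / 19.9
    = -12.2100 / 19.9 ≈ -0.614

-0.614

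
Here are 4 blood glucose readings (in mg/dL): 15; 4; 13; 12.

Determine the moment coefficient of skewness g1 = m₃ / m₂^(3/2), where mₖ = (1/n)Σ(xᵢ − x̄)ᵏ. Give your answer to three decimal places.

-0.922

x̄ = (15 + 4 + 13 + 12) / 4 = 11.0000
deviations (xᵢ − x̄): 4.0000, -7.0000, 2.0000, 1.0000
Σ(xᵢ − x̄)² = 70.0000 ⇒ m₂ = 70.0000/4 = 17.50000
Σ(xᵢ − x̄)³ = -270.0000 ⇒ m₃ = -270.0000/4 = -67.50000
m₂^(3/2) = 17.50000^(1.5) = 73.20775
g1 = m₃ / m₂^(3/2) = -67.50000 / 73.20775 ≈ -0.922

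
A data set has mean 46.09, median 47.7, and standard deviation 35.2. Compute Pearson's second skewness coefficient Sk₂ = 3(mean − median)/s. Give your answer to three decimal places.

Sk₂ = 3(46.09 − 47.7) / 35.2 = 3 × -1.6100 / 35.2
    = -4.8300 / 35.2 ≈ -0.137

-0.137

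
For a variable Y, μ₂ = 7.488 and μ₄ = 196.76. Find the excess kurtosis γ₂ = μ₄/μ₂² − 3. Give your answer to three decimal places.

0.509

μ₂² = 7.488² = 56.07014
μ₄/μ₂² = 196.76 / 56.07014 = 3.50918
γ₂ = 3.50918 − 3 ≈ 0.509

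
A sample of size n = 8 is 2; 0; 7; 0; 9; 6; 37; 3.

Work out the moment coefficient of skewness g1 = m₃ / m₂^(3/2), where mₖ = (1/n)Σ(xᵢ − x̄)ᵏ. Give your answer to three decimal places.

1.952

x̄ = (2 + 0 + 7 + 0 + 9 + 6 + 37 + 3) / 8 = 8.0000
deviations (xᵢ − x̄): -6.0000, -8.0000, -1.0000, -8.0000, 1.0000, -2.0000, 29.0000, -5.0000
Σ(xᵢ − x̄)² = 1036.0000 ⇒ m₂ = 1036.0000/8 = 129.50000
Σ(xᵢ − x̄)³ = 23016.0000 ⇒ m₃ = 23016.0000/8 = 2877.00000
m₂^(3/2) = 129.50000^(1.5) = 1473.68496
g1 = m₃ / m₂^(3/2) = 2877.00000 / 1473.68496 ≈ 1.952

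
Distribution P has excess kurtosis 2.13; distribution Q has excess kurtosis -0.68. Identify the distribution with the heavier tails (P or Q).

P

Higher excess kurtosis ⇒ heavier tails relative to the normal distribution.
2.13 vs -0.68: the larger is 2.13, so P has heavier tails. (P is leptokurtic — heavier-than-normal tails; the other is platykurtic.)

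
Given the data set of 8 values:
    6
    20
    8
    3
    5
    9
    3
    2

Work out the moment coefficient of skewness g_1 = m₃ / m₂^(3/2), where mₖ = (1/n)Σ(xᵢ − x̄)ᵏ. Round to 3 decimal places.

1.517

x̄ = (6 + 20 + 8 + 3 + 5 + 9 + 3 + 2) / 8 = 7.0000
deviations (xᵢ − x̄): -1.0000, 13.0000, 1.0000, -4.0000, -2.0000, 2.0000, -4.0000, -5.0000
Σ(xᵢ − x̄)² = 236.0000 ⇒ m₂ = 236.0000/8 = 29.50000
Σ(xᵢ − x̄)³ = 1944.0000 ⇒ m₃ = 1944.0000/8 = 243.00000
m₂^(3/2) = 29.50000^(1.5) = 160.22601
g_1 = m₃ / m₂^(3/2) = 243.00000 / 160.22601 ≈ 1.517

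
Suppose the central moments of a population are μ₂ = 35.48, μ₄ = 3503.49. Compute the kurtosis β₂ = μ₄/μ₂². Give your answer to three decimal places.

μ₂² = 35.48² = 1258.83040
μ₄/μ₂² = 3503.49 / 1258.83040 = 2.78313
β₂ ≈ 2.783

2.783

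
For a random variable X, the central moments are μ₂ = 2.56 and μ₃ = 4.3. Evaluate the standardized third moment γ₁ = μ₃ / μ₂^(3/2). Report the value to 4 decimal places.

1.0498

σ = √μ₂ = √2.56 = 1.60000
σ³ = μ₂^(3/2) = 4.09600
γ₁ = μ₃/σ³ = 4.3 / 4.09600 ≈ 1.0498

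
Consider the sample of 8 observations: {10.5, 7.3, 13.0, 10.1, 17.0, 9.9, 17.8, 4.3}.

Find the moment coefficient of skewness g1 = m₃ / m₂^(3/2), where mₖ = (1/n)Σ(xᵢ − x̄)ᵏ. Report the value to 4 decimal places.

0.1278

x̄ = (10.5 + 7.3 + 13.0 + 10.1 + 17.0 + 9.9 + 17.8 + 4.3) / 8 = 11.2375
deviations (xᵢ − x̄): -0.7375, -3.9375, 1.7625, -1.1375, 5.7625, -1.3375, 6.5625, -6.9375
Σ(xᵢ − x̄)² = 146.6388 ⇒ m₂ = 146.6388/8 = 18.32984
Σ(xᵢ − x̄)³ = 80.2437 ⇒ m₃ = 80.2437/8 = 10.03046
m₂^(3/2) = 18.32984^(1.5) = 78.47623
g1 = m₃ / m₂^(3/2) = 10.03046 / 78.47623 ≈ 0.1278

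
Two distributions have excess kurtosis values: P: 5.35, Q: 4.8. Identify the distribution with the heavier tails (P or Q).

Higher excess kurtosis ⇒ heavier tails relative to the normal distribution.
5.35 vs 4.8: the larger is 5.35, so P has heavier tails.

P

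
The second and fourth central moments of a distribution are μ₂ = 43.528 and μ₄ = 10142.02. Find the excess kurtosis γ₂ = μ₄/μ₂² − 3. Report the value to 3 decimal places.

μ₂² = 43.528² = 1894.68678
μ₄/μ₂² = 10142.02 / 1894.68678 = 5.35287
γ₂ = 5.35287 − 3 ≈ 2.353

2.353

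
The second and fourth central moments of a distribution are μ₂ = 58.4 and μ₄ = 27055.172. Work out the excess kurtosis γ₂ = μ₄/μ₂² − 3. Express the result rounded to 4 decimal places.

4.9328

μ₂² = 58.4² = 3410.56000
μ₄/μ₂² = 27055.172 / 3410.56000 = 7.93277
γ₂ = 7.93277 − 3 ≈ 4.9328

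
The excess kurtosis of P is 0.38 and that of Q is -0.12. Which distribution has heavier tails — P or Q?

Higher excess kurtosis ⇒ heavier tails relative to the normal distribution.
0.38 vs -0.12: the larger is 0.38, so P has heavier tails. (P is leptokurtic — heavier-than-normal tails; the other is platykurtic.)

P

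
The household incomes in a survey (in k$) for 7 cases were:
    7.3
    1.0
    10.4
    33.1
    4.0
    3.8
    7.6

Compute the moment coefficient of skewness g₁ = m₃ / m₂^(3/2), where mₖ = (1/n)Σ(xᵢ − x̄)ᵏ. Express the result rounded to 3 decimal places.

1.703

x̄ = (7.3 + 1.0 + 10.4 + 33.1 + 4.0 + 3.8 + 7.6) / 7 = 9.6000
deviations (xᵢ − x̄): -2.3000, -8.6000, 0.8000, 23.5000, -5.6000, -5.8000, -2.0000
Σ(xᵢ − x̄)² = 701.1400 ⇒ m₂ = 701.1400/7 = 100.16286
Σ(xᵢ − x̄)³ = 11951.4360 ⇒ m₃ = 11951.4360/7 = 1707.34800
m₂^(3/2) = 100.16286^(1.5) = 1002.44385
g₁ = m₃ / m₂^(3/2) = 1707.34800 / 1002.44385 ≈ 1.703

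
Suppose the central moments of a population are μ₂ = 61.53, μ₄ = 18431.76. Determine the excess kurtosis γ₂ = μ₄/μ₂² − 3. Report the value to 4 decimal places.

μ₂² = 61.53² = 3785.94090
μ₄/μ₂² = 18431.76 / 3785.94090 = 4.86848
γ₂ = 4.86848 − 3 ≈ 1.8685

1.8685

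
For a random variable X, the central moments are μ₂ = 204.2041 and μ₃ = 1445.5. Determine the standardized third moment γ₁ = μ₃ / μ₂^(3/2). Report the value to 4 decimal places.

0.4954

σ = √μ₂ = √204.2041 = 14.29000
σ³ = μ₂^(3/2) = 2918.07659
γ₁ = μ₃/σ³ = 1445.5 / 2918.07659 ≈ 0.4954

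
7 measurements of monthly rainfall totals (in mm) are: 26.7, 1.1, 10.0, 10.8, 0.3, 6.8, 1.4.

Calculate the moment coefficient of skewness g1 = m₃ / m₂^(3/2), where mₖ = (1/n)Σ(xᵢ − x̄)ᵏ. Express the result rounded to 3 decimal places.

1.195

x̄ = (26.7 + 1.1 + 10.0 + 10.8 + 0.3 + 6.8 + 1.4) / 7 = 8.1571
deviations (xᵢ − x̄): 18.5429, -7.0571, 1.8429, 2.6429, -7.8571, -1.3571, -6.7571
Σ(xᵢ − x̄)² = 513.2571 ⇒ m₂ = 513.2571/7 = 73.32245
Σ(xᵢ − x̄)³ = 5252.8978 ⇒ m₃ = 5252.8978/7 = 750.41397
m₂^(3/2) = 73.32245^(1.5) = 627.84934
g1 = m₃ / m₂^(3/2) = 750.41397 / 627.84934 ≈ 1.195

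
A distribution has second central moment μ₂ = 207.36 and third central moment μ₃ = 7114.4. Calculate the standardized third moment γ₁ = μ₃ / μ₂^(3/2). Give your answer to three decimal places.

2.383

σ = √μ₂ = √207.36 = 14.40000
σ³ = μ₂^(3/2) = 2985.98400
γ₁ = μ₃/σ³ = 7114.4 / 2985.98400 ≈ 2.383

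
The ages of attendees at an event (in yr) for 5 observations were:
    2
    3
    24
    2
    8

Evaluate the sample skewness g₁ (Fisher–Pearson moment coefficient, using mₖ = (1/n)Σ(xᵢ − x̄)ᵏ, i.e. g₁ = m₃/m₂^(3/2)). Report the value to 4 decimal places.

x̄ = (2 + 3 + 24 + 2 + 8) / 5 = 7.8000
deviations (xᵢ − x̄): -5.8000, -4.8000, 16.2000, -5.8000, 0.2000
Σ(xᵢ − x̄)² = 352.8000 ⇒ m₂ = 352.8000/5 = 70.56000
Σ(xᵢ − x̄)³ = 3750.7200 ⇒ m₃ = 3750.7200/5 = 750.14400
m₂^(3/2) = 70.56000^(1.5) = 592.70400
g₁ = m₃ / m₂^(3/2) = 750.14400 / 592.70400 ≈ 1.2656

1.2656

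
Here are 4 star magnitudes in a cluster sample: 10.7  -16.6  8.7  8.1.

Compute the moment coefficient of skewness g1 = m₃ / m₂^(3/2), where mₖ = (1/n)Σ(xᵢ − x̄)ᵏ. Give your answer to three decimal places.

x̄ = (10.7 - 16.6 + 8.7 + 8.1) / 4 = 2.7250
deviations (xᵢ − x̄): 7.9750, -19.3250, 5.9750, 5.3750
Σ(xᵢ − x̄)² = 501.6475 ⇒ m₂ = 501.6475/4 = 125.41188
Σ(xᵢ − x̄)³ = -6341.2166 ⇒ m₃ = -6341.2166/4 = -1585.30416
m₂^(3/2) = 125.41188^(1.5) = 1404.45553
g1 = m₃ / m₂^(3/2) = -1585.30416 / 1404.45553 ≈ -1.129

-1.129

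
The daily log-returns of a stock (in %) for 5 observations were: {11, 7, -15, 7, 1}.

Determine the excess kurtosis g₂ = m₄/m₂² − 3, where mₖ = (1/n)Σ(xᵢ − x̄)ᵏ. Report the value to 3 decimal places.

x̄ = 2.2000
Σ(xᵢ − x̄)² = 420.8000 ⇒ m₂ = 84.16000
Σ(xᵢ − x̄)⁴ = 94582.0160 ⇒ m₄ = 18916.40320
m₂² = 7082.90560
g₂ = m₄/m₂² − 3 = 2.67071 − 3 ≈ -0.329

-0.329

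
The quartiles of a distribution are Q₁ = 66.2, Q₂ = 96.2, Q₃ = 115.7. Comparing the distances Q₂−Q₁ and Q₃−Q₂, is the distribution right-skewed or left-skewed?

left-skewed

Q₂ − Q₁ = 30.0;  Q₃ − Q₂ = 19.5
Q₂ − Q₁ > Q₃ − Q₂ ⇒ the lower half is more spread out ⇒ left-skewed.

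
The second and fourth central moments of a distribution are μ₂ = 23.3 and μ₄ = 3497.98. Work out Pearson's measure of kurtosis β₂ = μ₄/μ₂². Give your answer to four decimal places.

μ₂² = 23.3² = 542.89000
μ₄/μ₂² = 3497.98 / 542.89000 = 6.44326
β₂ ≈ 6.4433

6.4433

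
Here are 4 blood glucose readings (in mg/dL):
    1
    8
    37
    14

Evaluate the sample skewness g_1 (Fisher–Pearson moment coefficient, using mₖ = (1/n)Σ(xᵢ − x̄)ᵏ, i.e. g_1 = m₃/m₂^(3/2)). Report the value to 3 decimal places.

x̄ = (1 + 8 + 37 + 14) / 4 = 15.0000
deviations (xᵢ − x̄): -14.0000, -7.0000, 22.0000, -1.0000
Σ(xᵢ − x̄)² = 730.0000 ⇒ m₂ = 730.0000/4 = 182.50000
Σ(xᵢ − x̄)³ = 7560.0000 ⇒ m₃ = 7560.0000/4 = 1890.00000
m₂^(3/2) = 182.50000^(1.5) = 2465.43924
g_1 = m₃ / m₂^(3/2) = 1890.00000 / 2465.43924 ≈ 0.767

0.767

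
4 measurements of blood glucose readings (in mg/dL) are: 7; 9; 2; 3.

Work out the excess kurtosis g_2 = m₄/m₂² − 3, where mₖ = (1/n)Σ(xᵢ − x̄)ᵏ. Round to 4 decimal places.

-1.7159

x̄ = 5.2500
Σ(xᵢ − x̄)² = 32.7500 ⇒ m₂ = 8.18750
Σ(xᵢ − x̄)⁴ = 344.3281 ⇒ m₄ = 86.08203
m₂² = 67.03516
g_2 = m₄/m₂² − 3 = 1.28413 − 3 ≈ -1.7159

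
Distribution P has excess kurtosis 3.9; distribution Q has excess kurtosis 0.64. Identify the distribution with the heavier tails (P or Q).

Higher excess kurtosis ⇒ heavier tails relative to the normal distribution.
3.9 vs 0.64: the larger is 3.9, so P has heavier tails.

P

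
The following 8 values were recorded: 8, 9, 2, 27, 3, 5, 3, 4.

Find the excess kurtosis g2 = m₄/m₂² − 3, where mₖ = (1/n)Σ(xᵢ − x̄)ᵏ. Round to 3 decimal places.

2.140

x̄ = 7.6250
Σ(xᵢ − x̄)² = 471.8750 ⇒ m₂ = 58.98438
Σ(xᵢ − x̄)⁴ = 143058.1191 ⇒ m₄ = 17882.26489
m₂² = 3479.15649
g2 = m₄/m₂² − 3 = 5.13983 − 3 ≈ 2.140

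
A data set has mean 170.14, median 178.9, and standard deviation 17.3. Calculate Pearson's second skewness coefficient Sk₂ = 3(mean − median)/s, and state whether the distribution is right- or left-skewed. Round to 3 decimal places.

-1.519, left-skewed

Sk₂ = 3(170.14 − 178.9) / 17.3 = 3 × -8.7600 / 17.3
    = -26.2800 / 17.3 ≈ -1.519
Sk₂ < 0 ⇒ mean < median ⇒ left-skewed (negative skew).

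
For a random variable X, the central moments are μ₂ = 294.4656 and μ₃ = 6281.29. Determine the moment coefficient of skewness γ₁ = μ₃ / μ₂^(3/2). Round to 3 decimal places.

1.243

σ = √μ₂ = √294.4656 = 17.16000
σ³ = μ₂^(3/2) = 5053.02970
γ₁ = μ₃/σ³ = 6281.29 / 5053.02970 ≈ 1.243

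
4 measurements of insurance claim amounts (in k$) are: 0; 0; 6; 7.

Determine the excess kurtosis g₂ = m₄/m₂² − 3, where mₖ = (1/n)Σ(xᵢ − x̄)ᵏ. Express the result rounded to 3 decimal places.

-1.954

x̄ = 3.2500
Σ(xᵢ − x̄)² = 42.7500 ⇒ m₂ = 10.68750
Σ(xᵢ − x̄)⁴ = 478.0781 ⇒ m₄ = 119.51953
m₂² = 114.22266
g₂ = m₄/m₂² − 3 = 1.04637 − 3 ≈ -1.954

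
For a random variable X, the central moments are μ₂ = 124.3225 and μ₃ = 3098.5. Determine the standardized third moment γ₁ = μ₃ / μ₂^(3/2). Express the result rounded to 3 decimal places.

2.235

σ = √μ₂ = √124.3225 = 11.15000
σ³ = μ₂^(3/2) = 1386.19588
γ₁ = μ₃/σ³ = 3098.5 / 1386.19588 ≈ 2.235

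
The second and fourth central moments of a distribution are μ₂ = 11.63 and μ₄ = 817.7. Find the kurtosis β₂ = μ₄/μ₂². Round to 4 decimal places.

μ₂² = 11.63² = 135.25690
μ₄/μ₂² = 817.7 / 135.25690 = 6.04553
β₂ ≈ 6.0455

6.0455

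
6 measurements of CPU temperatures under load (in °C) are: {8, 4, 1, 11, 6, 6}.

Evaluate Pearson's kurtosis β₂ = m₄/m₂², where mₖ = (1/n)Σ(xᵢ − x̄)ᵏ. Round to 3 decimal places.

x̄ = 6.0000
Σ(xᵢ − x̄)² = 58.0000 ⇒ m₂ = 9.66667
Σ(xᵢ − x̄)⁴ = 1282.0000 ⇒ m₄ = 213.66667
m₂² = 93.44444
β₂ = m₄/m₂² = 213.66667 / 93.44444 ≈ 2.287

2.287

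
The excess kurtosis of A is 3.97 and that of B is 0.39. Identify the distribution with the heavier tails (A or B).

A

Higher excess kurtosis ⇒ heavier tails relative to the normal distribution.
3.97 vs 0.39: the larger is 3.97, so A has heavier tails.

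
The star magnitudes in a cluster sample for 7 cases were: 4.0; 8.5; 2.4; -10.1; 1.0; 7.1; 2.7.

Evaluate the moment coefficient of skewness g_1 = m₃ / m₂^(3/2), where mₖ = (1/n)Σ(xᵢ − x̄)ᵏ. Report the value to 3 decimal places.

-1.223

x̄ = (4.0 + 8.5 + 2.4 - 10.1 + 1.0 + 7.1 + 2.7) / 7 = 2.2286
deviations (xᵢ − x̄): 1.7714, 6.2714, 0.1714, -12.3286, -1.2286, 4.8714, 0.4714
Σ(xᵢ − x̄)² = 219.9543 ⇒ m₂ = 219.9543/7 = 31.42204
Σ(xᵢ − x̄)³ = -1507.7874 ⇒ m₃ = -1507.7874/7 = -215.39820
m₂^(3/2) = 31.42204^(1.5) = 176.13740
g_1 = m₃ / m₂^(3/2) = -215.39820 / 176.13740 ≈ -1.223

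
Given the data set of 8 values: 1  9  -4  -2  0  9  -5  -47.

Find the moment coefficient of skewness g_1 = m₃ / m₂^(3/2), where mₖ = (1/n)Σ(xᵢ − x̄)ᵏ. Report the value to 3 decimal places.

x̄ = (1 + 9 - 4 - 2 + 0 + 9 - 5 - 47) / 8 = -4.8750
deviations (xᵢ − x̄): 5.8750, 13.8750, 0.8750, 2.8750, 4.8750, 13.8750, -0.1250, -42.1250
Σ(xᵢ − x̄)² = 2226.8750 ⇒ m₂ = 2226.8750/8 = 278.35938
Σ(xᵢ − x̄)³ = -69066.0938 ⇒ m₃ = -69066.0938/8 = -8633.26172
m₂^(3/2) = 278.35938^(1.5) = 4644.17717
g_1 = m₃ / m₂^(3/2) = -8633.26172 / 4644.17717 ≈ -1.859

-1.859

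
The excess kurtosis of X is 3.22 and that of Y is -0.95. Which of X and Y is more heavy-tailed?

X

Higher excess kurtosis ⇒ heavier tails relative to the normal distribution.
3.22 vs -0.95: the larger is 3.22, so X has heavier tails. (X is leptokurtic — heavier-than-normal tails; the other is platykurtic.)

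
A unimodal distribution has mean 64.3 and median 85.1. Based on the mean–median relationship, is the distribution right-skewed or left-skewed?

left-skewed

mean − median = 64.3 − 85.1 = -20.8
mean < median ⇒ the longer tail is on the left ⇒ left-skewed (negatively skewed).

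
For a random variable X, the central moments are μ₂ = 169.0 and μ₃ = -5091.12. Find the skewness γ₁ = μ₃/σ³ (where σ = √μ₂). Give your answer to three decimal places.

-2.317

σ = √μ₂ = √169.0 = 13.00000
σ³ = μ₂^(3/2) = 2197.00000
γ₁ = μ₃/σ³ = -5091.12 / 2197.00000 ≈ -2.317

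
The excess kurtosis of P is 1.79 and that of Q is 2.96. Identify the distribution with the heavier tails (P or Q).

Higher excess kurtosis ⇒ heavier tails relative to the normal distribution.
1.79 vs 2.96: the larger is 2.96, so Q has heavier tails.

Q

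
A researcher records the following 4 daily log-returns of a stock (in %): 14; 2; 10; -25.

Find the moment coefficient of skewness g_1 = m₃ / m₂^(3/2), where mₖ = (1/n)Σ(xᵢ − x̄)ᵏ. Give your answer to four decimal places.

x̄ = (14 + 2 + 10 - 25) / 4 = 0.2500
deviations (xᵢ − x̄): 13.7500, 1.7500, 9.7500, -25.2500
Σ(xᵢ − x̄)² = 924.7500 ⇒ m₂ = 924.7500/4 = 231.18750
Σ(xᵢ − x̄)³ = -12566.6250 ⇒ m₃ = -12566.6250/4 = -3141.65625
m₂^(3/2) = 231.18750^(1.5) = 3515.17154
g_1 = m₃ / m₂^(3/2) = -3141.65625 / 3515.17154 ≈ -0.8937

-0.8937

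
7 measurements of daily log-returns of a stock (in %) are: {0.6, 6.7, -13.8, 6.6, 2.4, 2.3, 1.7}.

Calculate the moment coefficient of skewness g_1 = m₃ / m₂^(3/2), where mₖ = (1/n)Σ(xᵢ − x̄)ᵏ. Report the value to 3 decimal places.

-1.530

x̄ = (0.6 + 6.7 - 13.8 + 6.6 + 2.4 + 2.3 + 1.7) / 7 = 0.9286
deviations (xᵢ − x̄): -0.3286, 5.7714, -14.7286, 5.6714, 1.4714, 1.3714, 0.7714
Σ(xᵢ − x̄)² = 287.1543 ⇒ m₂ = 287.1543/7 = 41.02204
Σ(xᵢ − x̄)³ = -2814.2274 ⇒ m₃ = -2814.2274/7 = -402.03248
m₂^(3/2) = 41.02204^(1.5) = 262.73982
g_1 = m₃ / m₂^(3/2) = -402.03248 / 262.73982 ≈ -1.530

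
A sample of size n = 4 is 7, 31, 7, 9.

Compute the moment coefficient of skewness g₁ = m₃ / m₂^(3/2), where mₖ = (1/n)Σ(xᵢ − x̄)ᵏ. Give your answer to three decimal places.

1.133

x̄ = (7 + 31 + 7 + 9) / 4 = 13.5000
deviations (xᵢ − x̄): -6.5000, 17.5000, -6.5000, -4.5000
Σ(xᵢ − x̄)² = 411.0000 ⇒ m₂ = 411.0000/4 = 102.75000
Σ(xᵢ − x̄)³ = 4719.0000 ⇒ m₃ = 4719.0000/4 = 1179.75000
m₂^(3/2) = 102.75000^(1.5) = 1041.53231
g₁ = m₃ / m₂^(3/2) = 1179.75000 / 1041.53231 ≈ 1.133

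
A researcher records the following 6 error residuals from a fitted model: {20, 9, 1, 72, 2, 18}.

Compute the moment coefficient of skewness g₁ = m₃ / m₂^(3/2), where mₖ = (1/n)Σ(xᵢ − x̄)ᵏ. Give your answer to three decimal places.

1.448

x̄ = (20 + 9 + 1 + 72 + 2 + 18) / 6 = 20.3333
deviations (xᵢ − x̄): -0.3333, -11.3333, -19.3333, 51.6667, -18.3333, -2.3333
Σ(xᵢ − x̄)² = 3513.3333 ⇒ m₂ = 3513.3333/6 = 585.55556
Σ(xᵢ − x̄)³ = 123064.4444 ⇒ m₃ = 123064.4444/6 = 20510.74074
m₂^(3/2) = 585.55556^(1.5) = 14169.42278
g₁ = m₃ / m₂^(3/2) = 20510.74074 / 14169.42278 ≈ 1.448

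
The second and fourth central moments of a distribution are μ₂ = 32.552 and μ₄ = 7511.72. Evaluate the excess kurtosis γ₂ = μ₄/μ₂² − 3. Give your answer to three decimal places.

4.089

μ₂² = 32.552² = 1059.63270
μ₄/μ₂² = 7511.72 / 1059.63270 = 7.08898
γ₂ = 7.08898 − 3 ≈ 4.089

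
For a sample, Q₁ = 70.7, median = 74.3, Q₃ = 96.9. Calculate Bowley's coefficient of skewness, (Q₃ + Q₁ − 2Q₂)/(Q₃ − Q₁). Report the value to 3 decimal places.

numerator: Q₃ + Q₁ − 2Q₂ = 96.9 + 70.7 − 2×74.3 = 19.0000
denominator: Q₃ − Q₁ = 96.9 − 70.7 = 26.2000
Bowley skewness = 19.0000 / 26.2000 ≈ 0.725

0.725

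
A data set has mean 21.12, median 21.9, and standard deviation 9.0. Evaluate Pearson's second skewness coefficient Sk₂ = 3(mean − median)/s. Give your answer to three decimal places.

Sk₂ = 3(21.12 − 21.9) / 9.0 = 3 × -0.7800 / 9.0
    = -2.3400 / 9.0 ≈ -0.260

-0.260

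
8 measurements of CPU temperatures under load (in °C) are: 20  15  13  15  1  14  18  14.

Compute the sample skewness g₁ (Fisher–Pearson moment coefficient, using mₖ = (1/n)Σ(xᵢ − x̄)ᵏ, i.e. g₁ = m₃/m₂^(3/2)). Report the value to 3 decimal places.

-1.480

x̄ = (20 + 15 + 13 + 15 + 1 + 14 + 18 + 14) / 8 = 13.7500
deviations (xᵢ − x̄): 6.2500, 1.2500, -0.7500, 1.2500, -12.7500, 0.2500, 4.2500, 0.2500
Σ(xᵢ − x̄)² = 223.5000 ⇒ m₂ = 223.5000/8 = 27.93750
Σ(xᵢ − x̄)³ = -1748.2500 ⇒ m₃ = -1748.2500/8 = -218.53125
m₂^(3/2) = 27.93750^(1.5) = 147.66627
g₁ = m₃ / m₂^(3/2) = -218.53125 / 147.66627 ≈ -1.480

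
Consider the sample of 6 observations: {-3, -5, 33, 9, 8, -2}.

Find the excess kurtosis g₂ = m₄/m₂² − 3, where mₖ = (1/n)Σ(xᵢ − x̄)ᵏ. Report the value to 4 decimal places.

0.0502

x̄ = 6.6667
Σ(xᵢ − x̄)² = 1005.3333 ⇒ m₂ = 167.55556
Σ(xᵢ − x̄)⁴ = 513797.7778 ⇒ m₄ = 85632.96296
m₂² = 28074.86420
g₂ = m₄/m₂² − 3 = 3.05016 − 3 ≈ 0.0502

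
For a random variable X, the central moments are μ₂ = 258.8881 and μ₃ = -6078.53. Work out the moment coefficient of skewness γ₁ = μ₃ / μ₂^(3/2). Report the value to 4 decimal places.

σ = √μ₂ = √258.8881 = 16.09000
σ³ = μ₂^(3/2) = 4165.50953
γ₁ = μ₃/σ³ = -6078.53 / 4165.50953 ≈ -1.4593

-1.4593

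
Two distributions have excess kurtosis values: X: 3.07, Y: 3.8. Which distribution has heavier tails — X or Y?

Y

Higher excess kurtosis ⇒ heavier tails relative to the normal distribution.
3.07 vs 3.8: the larger is 3.8, so Y has heavier tails.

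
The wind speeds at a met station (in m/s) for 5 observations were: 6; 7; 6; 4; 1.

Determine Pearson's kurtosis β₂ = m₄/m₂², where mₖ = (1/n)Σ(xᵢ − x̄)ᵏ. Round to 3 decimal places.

x̄ = 4.8000
Σ(xᵢ − x̄)² = 22.8000 ⇒ m₂ = 4.56000
Σ(xᵢ − x̄)⁴ = 236.4960 ⇒ m₄ = 47.29920
m₂² = 20.79360
β₂ = m₄/m₂² = 47.29920 / 20.79360 ≈ 2.275

2.275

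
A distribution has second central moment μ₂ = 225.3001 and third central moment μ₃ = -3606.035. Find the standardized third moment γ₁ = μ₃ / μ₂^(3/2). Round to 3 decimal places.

σ = √μ₂ = √225.3001 = 15.01000
σ³ = μ₂^(3/2) = 3381.75450
γ₁ = μ₃/σ³ = -3606.035 / 3381.75450 ≈ -1.066

-1.066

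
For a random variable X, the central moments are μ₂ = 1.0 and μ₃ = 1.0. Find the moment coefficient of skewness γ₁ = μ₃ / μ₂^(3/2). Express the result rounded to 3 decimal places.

σ = √μ₂ = √1.0 = 1.00000
σ³ = μ₂^(3/2) = 1.00000
γ₁ = μ₃/σ³ = 1.0 / 1.00000 ≈ 1.000

1.000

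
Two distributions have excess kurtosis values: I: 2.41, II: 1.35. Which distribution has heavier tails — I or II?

Higher excess kurtosis ⇒ heavier tails relative to the normal distribution.
2.41 vs 1.35: the larger is 2.41, so I has heavier tails.

I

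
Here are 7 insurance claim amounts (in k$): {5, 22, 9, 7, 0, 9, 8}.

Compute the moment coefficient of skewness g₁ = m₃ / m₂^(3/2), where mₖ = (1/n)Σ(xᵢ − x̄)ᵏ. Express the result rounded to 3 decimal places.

1.041

x̄ = (5 + 22 + 9 + 7 + 0 + 9 + 8) / 7 = 8.5714
deviations (xᵢ − x̄): -3.5714, 13.4286, 0.4286, -1.5714, -8.5714, 0.4286, -0.5714
Σ(xᵢ − x̄)² = 269.7143 ⇒ m₂ = 269.7143/7 = 38.53061
Σ(xᵢ − x̄)³ = 1742.3265 ⇒ m₃ = 1742.3265/7 = 248.90379
m₂^(3/2) = 38.53061^(1.5) = 239.17119
g₁ = m₃ / m₂^(3/2) = 248.90379 / 239.17119 ≈ 1.041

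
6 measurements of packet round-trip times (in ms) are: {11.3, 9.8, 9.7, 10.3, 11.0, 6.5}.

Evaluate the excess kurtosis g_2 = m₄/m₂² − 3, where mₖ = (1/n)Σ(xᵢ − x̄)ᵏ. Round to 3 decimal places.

0.321

x̄ = 9.7667
Σ(xᵢ − x̄)² = 14.8333 ⇒ m₂ = 2.47222
Σ(xᵢ − x̄)⁴ = 121.7950 ⇒ m₄ = 20.29917
m₂² = 6.11188
g_2 = m₄/m₂² − 3 = 3.32126 − 3 ≈ 0.321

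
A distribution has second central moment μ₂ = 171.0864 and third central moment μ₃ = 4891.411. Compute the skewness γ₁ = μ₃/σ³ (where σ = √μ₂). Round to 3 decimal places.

σ = √μ₂ = √171.0864 = 13.08000
σ³ = μ₂^(3/2) = 2237.81011
γ₁ = μ₃/σ³ = 4891.411 / 2237.81011 ≈ 2.186

2.186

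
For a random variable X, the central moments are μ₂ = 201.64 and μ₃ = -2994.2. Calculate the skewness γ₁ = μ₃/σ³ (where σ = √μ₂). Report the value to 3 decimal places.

-1.046

σ = √μ₂ = √201.64 = 14.20000
σ³ = μ₂^(3/2) = 2863.28800
γ₁ = μ₃/σ³ = -2994.2 / 2863.28800 ≈ -1.046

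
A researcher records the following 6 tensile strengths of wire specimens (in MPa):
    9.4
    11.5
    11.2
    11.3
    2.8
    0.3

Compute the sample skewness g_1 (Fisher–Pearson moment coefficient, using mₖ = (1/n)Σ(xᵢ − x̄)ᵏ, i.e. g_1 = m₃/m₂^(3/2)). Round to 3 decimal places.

-0.718

x̄ = (9.4 + 11.5 + 11.2 + 11.3 + 2.8 + 0.3) / 6 = 7.7500
deviations (xᵢ − x̄): 1.6500, 3.7500, 3.4500, 3.5500, -4.9500, -7.4500
Σ(xᵢ − x̄)² = 121.2950 ⇒ m₂ = 121.2950/6 = 20.21583
Σ(xᵢ − x̄)³ = -391.7520 ⇒ m₃ = -391.7520/6 = -65.29200
m₂^(3/2) = 20.21583^(1.5) = 90.89447
g_1 = m₃ / m₂^(3/2) = -65.29200 / 90.89447 ≈ -0.718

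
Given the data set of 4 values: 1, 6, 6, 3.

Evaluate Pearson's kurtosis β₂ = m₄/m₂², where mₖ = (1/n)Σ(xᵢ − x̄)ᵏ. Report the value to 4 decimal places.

1.4074

x̄ = 4.0000
Σ(xᵢ − x̄)² = 18.0000 ⇒ m₂ = 4.50000
Σ(xᵢ − x̄)⁴ = 114.0000 ⇒ m₄ = 28.50000
m₂² = 20.25000
β₂ = m₄/m₂² = 28.50000 / 20.25000 ≈ 1.4074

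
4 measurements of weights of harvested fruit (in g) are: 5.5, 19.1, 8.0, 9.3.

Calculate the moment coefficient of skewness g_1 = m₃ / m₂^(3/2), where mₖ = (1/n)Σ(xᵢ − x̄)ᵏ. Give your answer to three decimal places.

x̄ = (5.5 + 19.1 + 8.0 + 9.3) / 4 = 10.4750
deviations (xᵢ − x̄): -4.9750, 8.6250, -2.4750, -1.1750
Σ(xᵢ − x̄)² = 106.6475 ⇒ m₂ = 106.6475/4 = 26.66188
Σ(xᵢ − x̄)³ = 501.7016 ⇒ m₃ = 501.7016/4 = 125.42541
m₂^(3/2) = 26.66188^(1.5) = 137.66896
g_1 = m₃ / m₂^(3/2) = 125.42541 / 137.66896 ≈ 0.911

0.911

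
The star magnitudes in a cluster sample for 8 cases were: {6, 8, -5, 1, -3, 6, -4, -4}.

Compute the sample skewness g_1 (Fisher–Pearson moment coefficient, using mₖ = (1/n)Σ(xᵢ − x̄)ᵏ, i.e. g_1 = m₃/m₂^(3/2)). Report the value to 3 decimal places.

0.289

x̄ = (6 + 8 - 5 + 1 - 3 + 6 - 4 - 4) / 8 = 0.6250
deviations (xᵢ − x̄): 5.3750, 7.3750, -5.6250, 0.3750, -3.6250, 5.3750, -4.6250, -4.6250
Σ(xᵢ − x̄)² = 199.8750 ⇒ m₂ = 199.8750/8 = 24.98438
Σ(xᵢ − x̄)³ = 288.2813 ⇒ m₃ = 288.2813/8 = 36.03516
m₂^(3/2) = 24.98438^(1.5) = 124.88283
g_1 = m₃ / m₂^(3/2) = 36.03516 / 124.88283 ≈ 0.289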